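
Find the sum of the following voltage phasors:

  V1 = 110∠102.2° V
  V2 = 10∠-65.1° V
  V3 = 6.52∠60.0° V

Step 1 — Convert each phasor to rectangular form:
  V1 = 110·(cos(102.2°) + j·sin(102.2°)) = -23.25 + j107.5 V
  V2 = 10·(cos(-65.1°) + j·sin(-65.1°)) = 4.21 - j9.07 V
  V3 = 6.52·(cos(60.0°) + j·sin(60.0°)) = 3.26 + j5.646 V
Step 2 — Sum components: V_total = -15.78 + j104.1 V.
Step 3 — Convert to polar: |V_total| = 105.3 V, ∠V_total = 98.6°.

V_total = 105.3∠98.6° V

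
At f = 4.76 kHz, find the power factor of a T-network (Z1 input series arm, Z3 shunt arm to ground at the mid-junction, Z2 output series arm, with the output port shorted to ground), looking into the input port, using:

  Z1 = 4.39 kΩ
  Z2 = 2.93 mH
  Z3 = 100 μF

Step 1 — Angular frequency: ω = 2π·f = 2π·4760 = 2.991e+04 rad/s.
Step 2 — Component impedances:
  Z1: Z = R = 4390 Ω
  Z2: Z = jωL = j·2.991e+04·0.00293 = 0 + j87.63 Ω
  Z3: Z = 1/(jωC) = -j/(ω·C) = 0 - j0.3344 Ω
Step 3 — With the output port shorted to ground, the output series arm Z2 runs from the junction to ground; the shunt arm Z3 also runs from the junction to ground. They appear in parallel: Z3 || Z2 = 0 - j0.3356 Ω.
Step 4 — Series with input arm Z1: Z_in = Z1 + (Z3 || Z2) = 4390 - j0.3356 Ω = 4390∠-0.0° Ω.
Step 5 — Power factor: PF = cos(φ) = Re(Z)/|Z| = 4390/4390 = 1.
Step 6 — Type: Im(Z) = -0.3356 ⇒ leading (phase φ = -0.0°).

PF = 1 (leading, φ = -0.0°)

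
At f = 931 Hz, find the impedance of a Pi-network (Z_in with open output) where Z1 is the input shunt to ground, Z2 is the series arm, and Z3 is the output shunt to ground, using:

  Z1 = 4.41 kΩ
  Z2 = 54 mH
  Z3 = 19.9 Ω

Step 1 — Angular frequency: ω = 2π·f = 2π·931 = 5850 rad/s.
Step 2 — Component impedances:
  Z1: Z = R = 4410 Ω
  Z2: Z = jωL = j·5850·0.054 = 0 + j315.9 Ω
  Z3: Z = R = 19.9 Ω
Step 3 — With open output, the series arm Z2 and the output shunt Z3 appear in series to ground: Z2 + Z3 = 19.9 + j315.9 Ω.
Step 4 — Parallel with input shunt Z1: Z_in = Z1 || (Z2 + Z3) = 42.02 + j311.5 Ω = 314.3∠82.3° Ω.

Z = 42.02 + j311.5 Ω = 314.3∠82.3° Ω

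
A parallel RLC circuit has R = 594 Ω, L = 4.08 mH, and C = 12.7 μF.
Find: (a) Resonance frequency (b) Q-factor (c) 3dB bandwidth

Step 1 — Resonance: ω₀ = 1/√(LC) = 1/√(0.00408·1.27e-05) = 4393 rad/s.
Step 2 — f₀ = ω₀/(2π) = 699.2 Hz.
Step 3 — Parallel Q: Q = R/(ω₀L) = 594/(4393·0.00408) = 33.14.
Step 4 — Bandwidth: Δω = ω₀/Q = 132.6 rad/s; BW = Δω/(2π) = 21.1 Hz.

(a) f₀ = 699.2 Hz  (b) Q = 33.14  (c) BW = 21.1 Hz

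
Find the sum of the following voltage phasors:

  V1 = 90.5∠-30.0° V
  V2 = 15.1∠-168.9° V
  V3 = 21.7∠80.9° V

Step 1 — Convert each phasor to rectangular form:
  V1 = 90.5·(cos(-30.0°) + j·sin(-30.0°)) = 78.38 - j45.25 V
  V2 = 15.1·(cos(-168.9°) + j·sin(-168.9°)) = -14.82 - j2.907 V
  V3 = 21.7·(cos(80.9°) + j·sin(80.9°)) = 3.432 + j21.43 V
Step 2 — Sum components: V_total = 66.99 - j26.73 V.
Step 3 — Convert to polar: |V_total| = 72.13 V, ∠V_total = -21.8°.

V_total = 72.13∠-21.8° V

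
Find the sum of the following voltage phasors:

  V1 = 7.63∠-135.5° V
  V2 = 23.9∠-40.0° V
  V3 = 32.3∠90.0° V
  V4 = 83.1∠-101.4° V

Step 1 — Convert each phasor to rectangular form:
  V1 = 7.63·(cos(-135.5°) + j·sin(-135.5°)) = -5.442 - j5.348 V
  V2 = 23.9·(cos(-40.0°) + j·sin(-40.0°)) = 18.31 - j15.36 V
  V3 = 32.3·(cos(90.0°) + j·sin(90.0°)) = 0 + j32.3 V
  V4 = 83.1·(cos(-101.4°) + j·sin(-101.4°)) = -16.43 - j81.46 V
Step 2 — Sum components: V_total = -3.559 - j69.87 V.
Step 3 — Convert to polar: |V_total| = 69.96 V, ∠V_total = -92.9°.

V_total = 69.96∠-92.9° V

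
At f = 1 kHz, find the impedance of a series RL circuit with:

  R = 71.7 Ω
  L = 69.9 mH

Step 1 — Angular frequency: ω = 2π·f = 2π·1000 = 6283 rad/s.
Step 2 — Component impedances:
  R: Z = R = 71.7 Ω
  L: Z = jωL = j·6283·0.0699 = 0 + j439.2 Ω
Step 3 — Series combination: Z_total = R + L = 71.7 + j439.2 Ω = 445∠80.7° Ω.

Z = 71.7 + j439.2 Ω = 445∠80.7° Ω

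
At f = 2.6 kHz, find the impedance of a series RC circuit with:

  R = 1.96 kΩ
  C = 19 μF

Step 1 — Angular frequency: ω = 2π·f = 2π·2600 = 1.634e+04 rad/s.
Step 2 — Component impedances:
  R: Z = R = 1960 Ω
  C: Z = 1/(jωC) = -j/(ω·C) = 0 - j3.222 Ω
Step 3 — Series combination: Z_total = R + C = 1960 - j3.222 Ω = 1960∠-0.1° Ω.

Z = 1960 - j3.222 Ω = 1960∠-0.1° Ω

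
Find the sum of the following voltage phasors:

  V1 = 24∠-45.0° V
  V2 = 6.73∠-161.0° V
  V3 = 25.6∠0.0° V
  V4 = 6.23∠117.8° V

Step 1 — Convert each phasor to rectangular form:
  V1 = 24·(cos(-45.0°) + j·sin(-45.0°)) = 16.97 - j16.97 V
  V2 = 6.73·(cos(-161.0°) + j·sin(-161.0°)) = -6.363 - j2.191 V
  V3 = 25.6·(cos(0.0°) + j·sin(0.0°)) = 25.6 V
  V4 = 6.23·(cos(117.8°) + j·sin(117.8°)) = -2.906 + j5.511 V
Step 2 — Sum components: V_total = 33.3 - j13.65 V.
Step 3 — Convert to polar: |V_total| = 35.99 V, ∠V_total = -22.3°.

V_total = 35.99∠-22.3° V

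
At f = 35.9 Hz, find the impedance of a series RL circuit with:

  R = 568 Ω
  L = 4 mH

Step 1 — Angular frequency: ω = 2π·f = 2π·35.9 = 225.6 rad/s.
Step 2 — Component impedances:
  R: Z = R = 568 Ω
  L: Z = jωL = j·225.6·0.004 = 0 + j0.9023 Ω
Step 3 — Series combination: Z_total = R + L = 568 + j0.9023 Ω = 568∠0.1° Ω.

Z = 568 + j0.9023 Ω = 568∠0.1° Ω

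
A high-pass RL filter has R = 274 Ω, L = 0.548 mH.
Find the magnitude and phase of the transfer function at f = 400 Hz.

Step 1 — Angular frequency: ω = 2π·400 = 2513 rad/s.
Step 2 — Transfer function: H(jω) = jωL/(R + jωL).
Step 3 — Numerator jωL = j·1.377; denominator R + jωL = 274 + j1.377.
Step 4 — H = 2.527e-05 + j0.005026.
Step 5 — Magnitude: |H| = 0.005026 (-46.0 dB); phase: φ = 89.7°.

|H| = 0.005026 (-46.0 dB), φ = 89.7°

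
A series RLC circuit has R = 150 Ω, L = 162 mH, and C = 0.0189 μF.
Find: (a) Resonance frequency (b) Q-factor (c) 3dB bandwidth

Step 1 — Resonance: ω₀ = 1/√(LC) = 1/√(0.162·1.89e-08) = 1.807e+04 rad/s.
Step 2 — f₀ = ω₀/(2π) = 2876 Hz.
Step 3 — Series Q: Q = ω₀L/R = 1.807e+04·0.162/150 = 19.52.
Step 4 — Bandwidth: Δω = ω₀/Q = 925.9 rad/s; BW = Δω/(2π) = 147.4 Hz.

(a) f₀ = 2876 Hz  (b) Q = 19.52  (c) BW = 147.4 Hz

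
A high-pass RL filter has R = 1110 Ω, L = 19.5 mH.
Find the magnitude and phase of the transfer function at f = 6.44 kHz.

Step 1 — Angular frequency: ω = 2π·6440 = 4.046e+04 rad/s.
Step 2 — Transfer function: H(jω) = jωL/(R + jωL).
Step 3 — Numerator jωL = j·789; denominator R + jωL = 1110 + j789.
Step 4 — H = 0.3357 + j0.4722.
Step 5 — Magnitude: |H| = 0.5794 (-4.7 dB); phase: φ = 54.6°.

|H| = 0.5794 (-4.7 dB), φ = 54.6°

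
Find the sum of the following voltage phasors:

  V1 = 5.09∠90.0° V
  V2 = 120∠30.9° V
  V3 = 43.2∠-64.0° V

Step 1 — Convert each phasor to rectangular form:
  V1 = 5.09·(cos(90.0°) + j·sin(90.0°)) = 0 + j5.09 V
  V2 = 120·(cos(30.9°) + j·sin(30.9°)) = 103 + j61.62 V
  V3 = 43.2·(cos(-64.0°) + j·sin(-64.0°)) = 18.94 - j38.83 V
Step 2 — Sum components: V_total = 121.9 + j27.89 V.
Step 3 — Convert to polar: |V_total| = 125.1 V, ∠V_total = 12.9°.

V_total = 125.1∠12.9° V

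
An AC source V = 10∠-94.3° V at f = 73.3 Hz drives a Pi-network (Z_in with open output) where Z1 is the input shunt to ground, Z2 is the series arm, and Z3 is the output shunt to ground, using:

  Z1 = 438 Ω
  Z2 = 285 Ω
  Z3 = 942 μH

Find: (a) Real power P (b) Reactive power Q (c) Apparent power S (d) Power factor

Step 1 — Angular frequency: ω = 2π·f = 2π·73.3 = 460.6 rad/s.
Step 2 — Component impedances:
  Z1: Z = R = 438 Ω
  Z2: Z = R = 285 Ω
  Z3: Z = jωL = j·460.6·0.000942 = 0 + j0.4338 Ω
Step 3 — With open output, the series arm Z2 and the output shunt Z3 appear in series to ground: Z2 + Z3 = 285 + j0.4338 Ω.
Step 4 — Parallel with input shunt Z1: Z_in = Z1 || (Z2 + Z3) = 172.7 + j0.1592 Ω = 172.7∠0.1° Ω.
Step 5 — Source phasor: V = 10∠-94.3° V = -0.7498 - j9.972 V.
Step 6 — Current: I = V / Z = -0.004396 - j0.05775 A = 0.05792∠-94.4° A.
Step 7 — Complex power: S = V·I* = 0.5792 + j0.0005341 VA.
Step 8 — Real power: P = Re(S) = 0.5792 W.
Step 9 — Reactive power: Q = Im(S) = 0.0005341 VAR.
Step 10 — Apparent power: |S| = 0.5792 VA.
Step 11 — Power factor: PF = P/|S| = 1 (lagging).

(a) P = 0.5792 W  (b) Q = 0.0005341 VAR  (c) S = 0.5792 VA  (d) PF = 1 (lagging)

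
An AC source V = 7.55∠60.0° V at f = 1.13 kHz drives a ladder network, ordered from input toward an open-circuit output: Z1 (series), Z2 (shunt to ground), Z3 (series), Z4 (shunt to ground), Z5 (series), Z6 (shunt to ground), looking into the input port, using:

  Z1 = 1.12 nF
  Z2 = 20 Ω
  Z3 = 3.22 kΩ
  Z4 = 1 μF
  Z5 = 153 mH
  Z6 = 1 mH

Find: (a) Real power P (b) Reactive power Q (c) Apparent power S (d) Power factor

Step 1 — Angular frequency: ω = 2π·f = 2π·1130 = 7100 rad/s.
Step 2 — Component impedances:
  Z1: Z = 1/(jωC) = -j/(ω·C) = 0 - j1.258e+05 Ω
  Z2: Z = R = 20 Ω
  Z3: Z = R = 3220 Ω
  Z4: Z = 1/(jωC) = -j/(ω·C) = 0 - j140.8 Ω
  Z5: Z = jωL = j·7100·0.153 = 0 + j1086 Ω
  Z6: Z = jωL = j·7100·0.001 = 0 + j7.1 Ω
Step 3 — Ladder network (open output): work backward from the far end, alternating series and parallel combinations. Z_in = 19.88 - j1.258e+05 Ω = 1.258e+05∠-90.0° Ω.
Step 4 — Source phasor: V = 7.55∠60.0° V = 3.775 + j6.538 V.
Step 5 — Current: I = V / Z = -5.199e-05 + j3.003e-05 A = 6.004e-05∠150.0° A.
Step 6 — Complex power: S = V·I* = 7.165e-08 - j0.0004533 VA.
Step 7 — Real power: P = Re(S) = 7.165e-08 W.
Step 8 — Reactive power: Q = Im(S) = -0.0004533 VAR.
Step 9 — Apparent power: |S| = 0.0004533 VA.
Step 10 — Power factor: PF = P/|S| = 0.0001581 (leading).

(a) P = 7.165e-08 W  (b) Q = -0.0004533 VAR  (c) S = 0.0004533 VA  (d) PF = 0.0001581 (leading)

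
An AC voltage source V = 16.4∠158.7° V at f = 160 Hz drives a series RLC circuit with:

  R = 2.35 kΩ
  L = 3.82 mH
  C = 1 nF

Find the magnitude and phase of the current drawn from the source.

Step 1 — Angular frequency: ω = 2π·f = 2π·160 = 1005 rad/s.
Step 2 — Component impedances:
  R: Z = R = 2350 Ω
  L: Z = jωL = j·1005·0.00382 = 0 + j3.84 Ω
  C: Z = 1/(jωC) = -j/(ω·C) = 0 - j9.947e+05 Ω
Step 3 — Series combination: Z_total = R + L + C = 2350 - j9.947e+05 Ω = 9.947e+05∠-89.9° Ω.
Step 4 — Source phasor: V = 16.4∠158.7° V = -15.28 + j5.957 V.
Step 5 — Ohm's law: I = V / Z_total = (-15.28 + j5.957) / (2350 - j9.947e+05) = -6.025e-06 - j1.535e-05 A.
Step 6 — Convert to polar: |I| = 1.649e-05 A, ∠I = -111.4°.

I = 1.649e-05∠-111.4° A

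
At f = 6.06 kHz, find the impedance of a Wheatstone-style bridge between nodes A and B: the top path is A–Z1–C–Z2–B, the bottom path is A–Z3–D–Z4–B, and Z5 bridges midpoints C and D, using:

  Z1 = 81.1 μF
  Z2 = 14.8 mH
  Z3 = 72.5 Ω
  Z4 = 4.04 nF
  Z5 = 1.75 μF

Step 1 — Angular frequency: ω = 2π·f = 2π·6060 = 3.808e+04 rad/s.
Step 2 — Component impedances:
  Z1: Z = 1/(jωC) = -j/(ω·C) = 0 - j0.3238 Ω
  Z2: Z = jωL = j·3.808e+04·0.0148 = 0 + j563.5 Ω
  Z3: Z = R = 72.5 Ω
  Z4: Z = 1/(jωC) = -j/(ω·C) = 0 - j6501 Ω
  Z5: Z = 1/(jωC) = -j/(ω·C) = 0 - j15.01 Ω
Step 3 — Bridge requires nodal analysis (the Z5 bridge couples midpoints C and D, so the two paths cannot be reduced to a simple series/parallel combination). Setting node B to ground and injecting 1 A at node A, the 3-node admittance system at A, C, D solves to V_A = Z_AB = 0.01589 + j616.6 Ω = 616.6∠90.0° Ω.

Z = 0.01589 + j616.6 Ω = 616.6∠90.0° Ω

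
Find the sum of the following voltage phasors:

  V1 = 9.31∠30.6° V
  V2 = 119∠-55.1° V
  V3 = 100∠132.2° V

Step 1 — Convert each phasor to rectangular form:
  V1 = 9.31·(cos(30.6°) + j·sin(30.6°)) = 8.014 + j4.739 V
  V2 = 119·(cos(-55.1°) + j·sin(-55.1°)) = 68.09 - j97.6 V
  V3 = 100·(cos(132.2°) + j·sin(132.2°)) = -67.17 + j74.08 V
Step 2 — Sum components: V_total = 8.927 - j18.78 V.
Step 3 — Convert to polar: |V_total| = 20.79 V, ∠V_total = -64.6°.

V_total = 20.79∠-64.6° V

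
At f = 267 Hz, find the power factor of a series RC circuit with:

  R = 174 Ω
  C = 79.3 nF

Step 1 — Angular frequency: ω = 2π·f = 2π·267 = 1678 rad/s.
Step 2 — Component impedances:
  R: Z = R = 174 Ω
  C: Z = 1/(jωC) = -j/(ω·C) = 0 - j7517 Ω
Step 3 — Series combination: Z_total = R + C = 174 - j7517 Ω = 7519∠-88.7° Ω.
Step 4 — Power factor: PF = cos(φ) = Re(Z)/|Z| = 174/7519 = 0.02314.
Step 5 — Type: Im(Z) = -7517 ⇒ leading (phase φ = -88.7°).

PF = 0.02314 (leading, φ = -88.7°)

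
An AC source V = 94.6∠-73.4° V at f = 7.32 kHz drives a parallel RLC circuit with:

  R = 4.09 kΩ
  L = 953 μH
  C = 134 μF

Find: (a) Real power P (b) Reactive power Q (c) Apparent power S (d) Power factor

Step 1 — Angular frequency: ω = 2π·f = 2π·7320 = 4.599e+04 rad/s.
Step 2 — Component impedances:
  R: Z = R = 4090 Ω
  L: Z = jωL = j·4.599e+04·0.000953 = 0 + j43.83 Ω
  C: Z = 1/(jωC) = -j/(ω·C) = 0 - j0.1623 Ω
Step 3 — Parallel combination: 1/Z_total = 1/R + 1/L + 1/C; Z_total = 6.485e-06 - j0.1629 Ω = 0.1629∠-90.0° Ω.
Step 4 — Source phasor: V = 94.6∠-73.4° V = 27.03 - j90.66 V.
Step 5 — Current: I = V / Z = 556.7 + j165.9 A = 580.9∠16.6° A.
Step 6 — Complex power: S = V·I* = 2.188 - j5.495e+04 VA.
Step 7 — Real power: P = Re(S) = 2.188 W.
Step 8 — Reactive power: Q = Im(S) = -5.495e+04 VAR.
Step 9 — Apparent power: |S| = 5.495e+04 VA.
Step 10 — Power factor: PF = P/|S| = 3.982e-05 (leading).

(a) P = 2.188 W  (b) Q = -5.495e+04 VAR  (c) S = 5.495e+04 VA  (d) PF = 3.982e-05 (leading)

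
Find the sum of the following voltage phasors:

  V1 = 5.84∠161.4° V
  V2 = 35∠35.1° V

Step 1 — Convert each phasor to rectangular form:
  V1 = 5.84·(cos(161.4°) + j·sin(161.4°)) = -5.535 + j1.863 V
  V2 = 35·(cos(35.1°) + j·sin(35.1°)) = 28.64 + j20.13 V
Step 2 — Sum components: V_total = 23.1 + j21.99 V.
Step 3 — Convert to polar: |V_total| = 31.89 V, ∠V_total = 43.6°.

V_total = 31.89∠43.6° V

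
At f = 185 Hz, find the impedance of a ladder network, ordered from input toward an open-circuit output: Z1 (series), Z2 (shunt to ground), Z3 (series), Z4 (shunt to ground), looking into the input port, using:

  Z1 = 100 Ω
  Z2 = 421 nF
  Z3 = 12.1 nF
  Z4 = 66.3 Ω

Step 1 — Angular frequency: ω = 2π·f = 2π·185 = 1162 rad/s.
Step 2 — Component impedances:
  Z1: Z = R = 100 Ω
  Z2: Z = 1/(jωC) = -j/(ω·C) = 0 - j2043 Ω
  Z3: Z = 1/(jωC) = -j/(ω·C) = 0 - j7.11e+04 Ω
  Z4: Z = R = 66.3 Ω
Step 3 — Ladder network (open output): work backward from the far end, alternating series and parallel combinations. Z_in = 100.1 - j1986 Ω = 1989∠-87.1° Ω.

Z = 100.1 - j1986 Ω = 1989∠-87.1° Ω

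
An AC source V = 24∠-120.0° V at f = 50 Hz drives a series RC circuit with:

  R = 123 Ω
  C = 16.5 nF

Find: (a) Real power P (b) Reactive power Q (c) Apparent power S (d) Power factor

Step 1 — Angular frequency: ω = 2π·f = 2π·50 = 314.2 rad/s.
Step 2 — Component impedances:
  R: Z = R = 123 Ω
  C: Z = 1/(jωC) = -j/(ω·C) = 0 - j1.929e+05 Ω
Step 3 — Series combination: Z_total = R + C = 123 - j1.929e+05 Ω = 1.929e+05∠-90.0° Ω.
Step 4 — Source phasor: V = 24∠-120.0° V = -12 - j20.78 V.
Step 5 — Current: I = V / Z = 0.0001077 - j6.227e-05 A = 0.0001244∠-30.0° A.
Step 6 — Complex power: S = V·I* = 1.904e-06 - j0.002986 VA.
Step 7 — Real power: P = Re(S) = 1.904e-06 W.
Step 8 — Reactive power: Q = Im(S) = -0.002986 VAR.
Step 9 — Apparent power: |S| = 0.002986 VA.
Step 10 — Power factor: PF = P/|S| = 0.0006376 (leading).

(a) P = 1.904e-06 W  (b) Q = -0.002986 VAR  (c) S = 0.002986 VA  (d) PF = 0.0006376 (leading)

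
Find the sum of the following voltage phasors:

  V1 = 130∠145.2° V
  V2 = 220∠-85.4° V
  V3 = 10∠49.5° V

Step 1 — Convert each phasor to rectangular form:
  V1 = 130·(cos(145.2°) + j·sin(145.2°)) = -106.7 + j74.19 V
  V2 = 220·(cos(-85.4°) + j·sin(-85.4°)) = 17.64 - j219.3 V
  V3 = 10·(cos(49.5°) + j·sin(49.5°)) = 6.494 + j7.604 V
Step 2 — Sum components: V_total = -82.61 - j137.5 V.
Step 3 — Convert to polar: |V_total| = 160.4 V, ∠V_total = -121.0°.

V_total = 160.4∠-121.0° V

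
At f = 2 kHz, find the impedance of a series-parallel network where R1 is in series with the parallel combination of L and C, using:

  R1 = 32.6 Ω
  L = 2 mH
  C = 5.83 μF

Step 1 — Angular frequency: ω = 2π·f = 2π·2000 = 1.257e+04 rad/s.
Step 2 — Component impedances:
  R1: Z = R = 32.6 Ω
  L: Z = jωL = j·1.257e+04·0.002 = 0 + j25.13 Ω
  C: Z = 1/(jωC) = -j/(ω·C) = 0 - j13.65 Ω
Step 3 — Parallel branch: L || C = 1/(1/L + 1/C) = 0 - j29.87 Ω.
Step 4 — Series with R1: Z_total = R1 + (L || C) = 32.6 - j29.87 Ω = 44.22∠-42.5° Ω.

Z = 32.6 - j29.87 Ω = 44.22∠-42.5° Ω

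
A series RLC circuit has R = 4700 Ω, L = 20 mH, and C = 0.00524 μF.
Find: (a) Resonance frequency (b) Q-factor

Step 1 — Resonance condition Im(Z)=0 gives ω₀ = 1/√(LC).
Step 2 — ω₀ = 1/√(0.02·5.24e-09) = 9.768e+04 rad/s.
Step 3 — f₀ = ω₀/(2π) = 1.555e+04 Hz.
Step 4 — Series Q: Q = ω₀L/R = 9.768e+04·0.02/4700 = 0.4157.

(a) f₀ = 1.555e+04 Hz  (b) Q = 0.4157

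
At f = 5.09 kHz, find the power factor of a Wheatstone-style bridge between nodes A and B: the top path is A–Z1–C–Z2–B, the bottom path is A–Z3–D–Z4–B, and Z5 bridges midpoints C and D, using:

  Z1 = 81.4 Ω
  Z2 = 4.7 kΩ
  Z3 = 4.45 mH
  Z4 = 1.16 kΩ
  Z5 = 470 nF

Step 1 — Angular frequency: ω = 2π·f = 2π·5090 = 3.198e+04 rad/s.
Step 2 — Component impedances:
  Z1: Z = R = 81.4 Ω
  Z2: Z = R = 4700 Ω
  Z3: Z = jωL = j·3.198e+04·0.00445 = 0 + j142.3 Ω
  Z4: Z = R = 1160 Ω
  Z5: Z = 1/(jωC) = -j/(ω·C) = 0 - j66.53 Ω
Step 3 — Bridge requires nodal analysis (the Z5 bridge couples midpoints C and D, so the two paths cannot be reduced to a simple series/parallel combination). Setting node B to ground and injecting 1 A at node A, the 3-node admittance system at A, C, D solves to V_A = Z_AB = 1040 + j38.27 Ω = 1041∠2.1° Ω.
Step 4 — Power factor: PF = cos(φ) = Re(Z)/|Z| = 1039.8/1040.5 = 0.9993.
Step 5 — Type: Im(Z) = 38.27 ⇒ lagging (phase φ = 2.1°).

PF = 0.9993 (lagging, φ = 2.1°)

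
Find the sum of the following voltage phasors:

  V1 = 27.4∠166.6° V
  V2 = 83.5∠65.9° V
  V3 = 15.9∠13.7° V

Step 1 — Convert each phasor to rectangular form:
  V1 = 27.4·(cos(166.6°) + j·sin(166.6°)) = -26.65 + j6.35 V
  V2 = 83.5·(cos(65.9°) + j·sin(65.9°)) = 34.1 + j76.22 V
  V3 = 15.9·(cos(13.7°) + j·sin(13.7°)) = 15.45 + j3.766 V
Step 2 — Sum components: V_total = 22.89 + j86.34 V.
Step 3 — Convert to polar: |V_total| = 89.32 V, ∠V_total = 75.2°.

V_total = 89.32∠75.2° V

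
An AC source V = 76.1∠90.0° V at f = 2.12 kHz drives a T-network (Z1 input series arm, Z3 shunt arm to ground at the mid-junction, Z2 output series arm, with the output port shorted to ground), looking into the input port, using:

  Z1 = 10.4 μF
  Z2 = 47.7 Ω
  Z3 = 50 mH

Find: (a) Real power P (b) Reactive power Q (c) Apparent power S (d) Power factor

Step 1 — Angular frequency: ω = 2π·f = 2π·2120 = 1.332e+04 rad/s.
Step 2 — Component impedances:
  Z1: Z = 1/(jωC) = -j/(ω·C) = 0 - j7.219 Ω
  Z2: Z = R = 47.7 Ω
  Z3: Z = jωL = j·1.332e+04·0.05 = 0 + j666 Ω
Step 3 — With the output port shorted to ground, the output series arm Z2 runs from the junction to ground; the shunt arm Z3 also runs from the junction to ground. They appear in parallel: Z3 || Z2 = 47.46 + j3.399 Ω.
Step 4 — Series with input arm Z1: Z_in = Z1 + (Z3 || Z2) = 47.46 - j3.82 Ω = 47.61∠-4.6° Ω.
Step 5 — Source phasor: V = 76.1∠90.0° V = 0 + j76.1 V.
Step 6 — Current: I = V / Z = -0.1282 + j1.593 A = 1.598∠94.6° A.
Step 7 — Complex power: S = V·I* = 121.2 - j9.759 VA.
Step 8 — Real power: P = Re(S) = 121.2 W.
Step 9 — Reactive power: Q = Im(S) = -9.759 VAR.
Step 10 — Apparent power: |S| = 121.6 VA.
Step 11 — Power factor: PF = P/|S| = 0.9968 (leading).

(a) P = 121.2 W  (b) Q = -9.759 VAR  (c) S = 121.6 VA  (d) PF = 0.9968 (leading)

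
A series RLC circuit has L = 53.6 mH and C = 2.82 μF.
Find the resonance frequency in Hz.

Step 1 — Resonance condition Im(Z)=0 gives ω₀ = 1/√(LC).
Step 2 — ω₀ = 1/√(0.0536·2.82e-06) = 2572 rad/s.
Step 3 — f₀ = ω₀/(2π) = 409.4 Hz.

f₀ = 409.4 Hz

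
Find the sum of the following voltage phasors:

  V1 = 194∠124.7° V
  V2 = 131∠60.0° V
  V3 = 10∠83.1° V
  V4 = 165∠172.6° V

Step 1 — Convert each phasor to rectangular form:
  V1 = 194·(cos(124.7°) + j·sin(124.7°)) = -110.4 + j159.5 V
  V2 = 131·(cos(60.0°) + j·sin(60.0°)) = 65.5 + j113.4 V
  V3 = 10·(cos(83.1°) + j·sin(83.1°)) = 1.201 + j9.928 V
  V4 = 165·(cos(172.6°) + j·sin(172.6°)) = -163.6 + j21.25 V
Step 2 — Sum components: V_total = -207.4 + j304.1 V.
Step 3 — Convert to polar: |V_total| = 368.1 V, ∠V_total = 124.3°.

V_total = 368.1∠124.3° V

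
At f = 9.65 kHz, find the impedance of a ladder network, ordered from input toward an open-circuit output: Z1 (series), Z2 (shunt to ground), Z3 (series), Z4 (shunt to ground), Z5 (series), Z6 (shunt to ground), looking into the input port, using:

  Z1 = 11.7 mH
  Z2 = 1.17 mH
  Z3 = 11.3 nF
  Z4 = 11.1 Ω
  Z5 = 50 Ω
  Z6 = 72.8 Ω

Step 1 — Angular frequency: ω = 2π·f = 2π·9650 = 6.063e+04 rad/s.
Step 2 — Component impedances:
  Z1: Z = jωL = j·6.063e+04·0.0117 = 0 + j709.4 Ω
  Z2: Z = jωL = j·6.063e+04·0.00117 = 0 + j70.94 Ω
  Z3: Z = 1/(jωC) = -j/(ω·C) = 0 - j1460 Ω
  Z4: Z = R = 11.1 Ω
  Z5: Z = R = 50 Ω
  Z6: Z = R = 72.8 Ω
Step 3 — Ladder network (open output): work backward from the far end, alternating series and parallel combinations. Z_in = 0.02657 + j784 Ω = 784∠90.0° Ω.

Z = 0.02657 + j784 Ω = 784∠90.0° Ω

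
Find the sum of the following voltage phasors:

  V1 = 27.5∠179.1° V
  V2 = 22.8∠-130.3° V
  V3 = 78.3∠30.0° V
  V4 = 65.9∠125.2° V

Step 1 — Convert each phasor to rectangular form:
  V1 = 27.5·(cos(179.1°) + j·sin(179.1°)) = -27.5 + j0.432 V
  V2 = 22.8·(cos(-130.3°) + j·sin(-130.3°)) = -14.75 - j17.39 V
  V3 = 78.3·(cos(30.0°) + j·sin(30.0°)) = 67.81 + j39.15 V
  V4 = 65.9·(cos(125.2°) + j·sin(125.2°)) = -37.99 + j53.85 V
Step 2 — Sum components: V_total = -12.42 + j76.04 V.
Step 3 — Convert to polar: |V_total| = 77.05 V, ∠V_total = 99.3°.

V_total = 77.05∠99.3° V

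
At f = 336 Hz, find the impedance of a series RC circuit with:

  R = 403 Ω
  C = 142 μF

Step 1 — Angular frequency: ω = 2π·f = 2π·336 = 2111 rad/s.
Step 2 — Component impedances:
  R: Z = R = 403 Ω
  C: Z = 1/(jωC) = -j/(ω·C) = 0 - j3.336 Ω
Step 3 — Series combination: Z_total = R + C = 403 - j3.336 Ω = 403∠-0.5° Ω.

Z = 403 - j3.336 Ω = 403∠-0.5° Ω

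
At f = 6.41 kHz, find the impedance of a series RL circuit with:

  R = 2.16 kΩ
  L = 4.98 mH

Step 1 — Angular frequency: ω = 2π·f = 2π·6410 = 4.028e+04 rad/s.
Step 2 — Component impedances:
  R: Z = R = 2160 Ω
  L: Z = jωL = j·4.028e+04·0.00498 = 0 + j200.6 Ω
Step 3 — Series combination: Z_total = R + L = 2160 + j200.6 Ω = 2169∠5.3° Ω.

Z = 2160 + j200.6 Ω = 2169∠5.3° Ω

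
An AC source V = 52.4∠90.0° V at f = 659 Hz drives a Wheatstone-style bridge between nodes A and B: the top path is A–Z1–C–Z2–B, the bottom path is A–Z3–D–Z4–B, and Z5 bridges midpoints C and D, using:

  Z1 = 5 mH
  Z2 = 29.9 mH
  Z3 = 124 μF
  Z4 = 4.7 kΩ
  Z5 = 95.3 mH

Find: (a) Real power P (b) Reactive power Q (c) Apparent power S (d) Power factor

Step 1 — Angular frequency: ω = 2π·f = 2π·659 = 4141 rad/s.
Step 2 — Component impedances:
  Z1: Z = jωL = j·4141·0.005 = 0 + j20.7 Ω
  Z2: Z = jωL = j·4141·0.0299 = 0 + j123.8 Ω
  Z3: Z = 1/(jωC) = -j/(ω·C) = 0 - j1.948 Ω
  Z4: Z = R = 4700 Ω
  Z5: Z = jωL = j·4141·0.0953 = 0 + j394.6 Ω
Step 3 — Bridge requires nodal analysis (the Z5 bridge couples midpoints C and D, so the two paths cannot be reduced to a simple series/parallel combination). Setting node B to ground and injecting 1 A at node A, the 3-node admittance system at A, C, D solves to V_A = Z_AB = 4.382 + j143.3 Ω = 143.4∠88.2° Ω.
Step 4 — Source phasor: V = 52.4∠90.0° V = 0 + j52.4 V.
Step 5 — Current: I = V / Z = 0.3652 + j0.01116 A = 0.3654∠1.8° A.
Step 6 — Complex power: S = V·I* = 0.585 + j19.14 VA.
Step 7 — Real power: P = Re(S) = 0.585 W.
Step 8 — Reactive power: Q = Im(S) = 19.14 VAR.
Step 9 — Apparent power: |S| = 19.15 VA.
Step 10 — Power factor: PF = P/|S| = 0.03055 (lagging).

(a) P = 0.585 W  (b) Q = 19.14 VAR  (c) S = 19.15 VA  (d) PF = 0.03055 (lagging)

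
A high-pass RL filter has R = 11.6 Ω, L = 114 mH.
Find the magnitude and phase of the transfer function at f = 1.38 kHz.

Step 1 — Angular frequency: ω = 2π·1380 = 8671 rad/s.
Step 2 — Transfer function: H(jω) = jωL/(R + jωL).
Step 3 — Numerator jωL = j·988.5; denominator R + jωL = 11.6 + j988.5.
Step 4 — H = 0.9999 + j0.01173.
Step 5 — Magnitude: |H| = 0.9999 (-0.0 dB); phase: φ = 0.7°.

|H| = 0.9999 (-0.0 dB), φ = 0.7°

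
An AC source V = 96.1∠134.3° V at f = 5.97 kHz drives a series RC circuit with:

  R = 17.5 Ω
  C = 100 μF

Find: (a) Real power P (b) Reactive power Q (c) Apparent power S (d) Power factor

Step 1 — Angular frequency: ω = 2π·f = 2π·5970 = 3.751e+04 rad/s.
Step 2 — Component impedances:
  R: Z = R = 17.5 Ω
  C: Z = 1/(jωC) = -j/(ω·C) = 0 - j0.2666 Ω
Step 3 — Series combination: Z_total = R + C = 17.5 - j0.2666 Ω = 17.5∠-0.9° Ω.
Step 4 — Source phasor: V = 96.1∠134.3° V = -67.12 + j68.78 V.
Step 5 — Current: I = V / Z = -3.894 + j3.871 A = 5.491∠135.2° A.
Step 6 — Complex power: S = V·I* = 527.6 - j8.037 VA.
Step 7 — Real power: P = Re(S) = 527.6 W.
Step 8 — Reactive power: Q = Im(S) = -8.037 VAR.
Step 9 — Apparent power: |S| = 527.7 VA.
Step 10 — Power factor: PF = P/|S| = 0.9999 (leading).

(a) P = 527.6 W  (b) Q = -8.037 VAR  (c) S = 527.7 VA  (d) PF = 0.9999 (leading)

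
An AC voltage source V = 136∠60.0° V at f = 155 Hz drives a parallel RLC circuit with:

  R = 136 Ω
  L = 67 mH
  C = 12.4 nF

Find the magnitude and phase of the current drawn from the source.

Step 1 — Angular frequency: ω = 2π·f = 2π·155 = 973.9 rad/s.
Step 2 — Component impedances:
  R: Z = R = 136 Ω
  L: Z = jωL = j·973.9·0.067 = 0 + j65.25 Ω
  C: Z = 1/(jωC) = -j/(ω·C) = 0 - j8.281e+04 Ω
Step 3 — Parallel combination: 1/Z_total = 1/R + 1/L + 1/C; Z_total = 25.48 + j53.07 Ω = 58.87∠64.4° Ω.
Step 4 — Source phasor: V = 136∠60.0° V = 68 + j117.8 V.
Step 5 — Ohm's law: I = V / Z_total = (68 + j117.8) / (25.48 + j53.07) = 2.304 - j0.1753 A.
Step 6 — Convert to polar: |I| = 2.31 A, ∠I = -4.4°.

I = 2.31∠-4.4° A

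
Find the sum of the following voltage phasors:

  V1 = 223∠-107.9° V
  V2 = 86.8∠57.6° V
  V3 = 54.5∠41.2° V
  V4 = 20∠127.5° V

Step 1 — Convert each phasor to rectangular form:
  V1 = 223·(cos(-107.9°) + j·sin(-107.9°)) = -68.54 - j212.2 V
  V2 = 86.8·(cos(57.6°) + j·sin(57.6°)) = 46.51 + j73.29 V
  V3 = 54.5·(cos(41.2°) + j·sin(41.2°)) = 41.01 + j35.9 V
  V4 = 20·(cos(127.5°) + j·sin(127.5°)) = -12.18 + j15.87 V
Step 2 — Sum components: V_total = 6.801 - j87.15 V.
Step 3 — Convert to polar: |V_total| = 87.42 V, ∠V_total = -85.5°.

V_total = 87.42∠-85.5° V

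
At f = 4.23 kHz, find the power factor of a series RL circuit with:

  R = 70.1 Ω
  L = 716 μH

Step 1 — Angular frequency: ω = 2π·f = 2π·4230 = 2.658e+04 rad/s.
Step 2 — Component impedances:
  R: Z = R = 70.1 Ω
  L: Z = jωL = j·2.658e+04·0.000716 = 0 + j19.03 Ω
Step 3 — Series combination: Z_total = R + L = 70.1 + j19.03 Ω = 72.64∠15.2° Ω.
Step 4 — Power factor: PF = cos(φ) = Re(Z)/|Z| = 70.1/72.637 = 0.9651.
Step 5 — Type: Im(Z) = 19.03 ⇒ lagging (phase φ = 15.2°).

PF = 0.9651 (lagging, φ = 15.2°)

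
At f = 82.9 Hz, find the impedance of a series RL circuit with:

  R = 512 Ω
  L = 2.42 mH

Step 1 — Angular frequency: ω = 2π·f = 2π·82.9 = 520.9 rad/s.
Step 2 — Component impedances:
  R: Z = R = 512 Ω
  L: Z = jωL = j·520.9·0.00242 = 0 + j1.261 Ω
Step 3 — Series combination: Z_total = R + L = 512 + j1.261 Ω = 512∠0.1° Ω.

Z = 512 + j1.261 Ω = 512∠0.1° Ω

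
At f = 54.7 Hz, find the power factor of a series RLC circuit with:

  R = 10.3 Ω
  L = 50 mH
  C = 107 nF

Step 1 — Angular frequency: ω = 2π·f = 2π·54.7 = 343.7 rad/s.
Step 2 — Component impedances:
  R: Z = R = 10.3 Ω
  L: Z = jωL = j·343.7·0.05 = 0 + j17.18 Ω
  C: Z = 1/(jωC) = -j/(ω·C) = 0 - j2.719e+04 Ω
Step 3 — Series combination: Z_total = R + L + C = 10.3 - j2.718e+04 Ω = 2.718e+04∠-90.0° Ω.
Step 4 — Power factor: PF = cos(φ) = Re(Z)/|Z| = 10.3/2.718e+04 = 0.000379.
Step 5 — Type: Im(Z) = -2.718e+04 ⇒ leading (phase φ = -90.0°).

PF = 0.000379 (leading, φ = -90.0°)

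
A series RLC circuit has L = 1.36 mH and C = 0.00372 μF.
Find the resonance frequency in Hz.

Step 1 — Resonance condition Im(Z)=0 gives ω₀ = 1/√(LC).
Step 2 — ω₀ = 1/√(0.00136·3.72e-09) = 4.446e+05 rad/s.
Step 3 — f₀ = ω₀/(2π) = 7.076e+04 Hz.

f₀ = 7.076e+04 Hz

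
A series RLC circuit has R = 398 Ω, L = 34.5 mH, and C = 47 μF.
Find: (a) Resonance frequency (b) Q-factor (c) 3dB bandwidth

Step 1 — Resonance: ω₀ = 1/√(LC) = 1/√(0.0345·4.7e-05) = 785.3 rad/s.
Step 2 — f₀ = ω₀/(2π) = 125 Hz.
Step 3 — Series Q: Q = ω₀L/R = 785.3·0.0345/398 = 0.06807.
Step 4 — Bandwidth: Δω = ω₀/Q = 1.154e+04 rad/s; BW = Δω/(2π) = 1836 Hz.

(a) f₀ = 125 Hz  (b) Q = 0.06807  (c) BW = 1836 Hz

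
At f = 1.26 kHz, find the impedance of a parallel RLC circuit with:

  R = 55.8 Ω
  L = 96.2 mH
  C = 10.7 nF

Step 1 — Angular frequency: ω = 2π·f = 2π·1260 = 7917 rad/s.
Step 2 — Component impedances:
  R: Z = R = 55.8 Ω
  L: Z = jωL = j·7917·0.0962 = 0 + j761.6 Ω
  C: Z = 1/(jωC) = -j/(ω·C) = 0 - j1.18e+04 Ω
Step 3 — Parallel combination: 1/Z_total = 1/R + 1/L + 1/C; Z_total = 55.54 + j3.807 Ω = 55.67∠3.9° Ω.

Z = 55.54 + j3.807 Ω = 55.67∠3.9° Ω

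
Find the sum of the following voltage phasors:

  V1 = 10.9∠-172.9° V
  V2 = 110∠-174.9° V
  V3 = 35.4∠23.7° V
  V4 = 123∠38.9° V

Step 1 — Convert each phasor to rectangular form:
  V1 = 10.9·(cos(-172.9°) + j·sin(-172.9°)) = -10.82 - j1.347 V
  V2 = 110·(cos(-174.9°) + j·sin(-174.9°)) = -109.6 - j9.778 V
  V3 = 35.4·(cos(23.7°) + j·sin(23.7°)) = 32.41 + j14.23 V
  V4 = 123·(cos(38.9°) + j·sin(38.9°)) = 95.72 + j77.24 V
Step 2 — Sum components: V_total = 7.757 + j80.34 V.
Step 3 — Convert to polar: |V_total| = 80.72 V, ∠V_total = 84.5°.

V_total = 80.72∠84.5° V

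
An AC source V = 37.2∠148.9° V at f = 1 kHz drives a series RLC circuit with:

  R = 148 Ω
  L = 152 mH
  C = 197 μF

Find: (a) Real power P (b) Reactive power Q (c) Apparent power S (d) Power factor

Step 1 — Angular frequency: ω = 2π·f = 2π·1000 = 6283 rad/s.
Step 2 — Component impedances:
  R: Z = R = 148 Ω
  L: Z = jωL = j·6283·0.152 = 0 + j955 Ω
  C: Z = 1/(jωC) = -j/(ω·C) = 0 - j0.8079 Ω
Step 3 — Series combination: Z_total = R + L + C = 148 + j954.2 Ω = 965.6∠81.2° Ω.
Step 4 — Source phasor: V = 37.2∠148.9° V = -31.85 + j19.22 V.
Step 5 — Current: I = V / Z = 0.01461 + j0.03565 A = 0.03852∠67.7° A.
Step 6 — Complex power: S = V·I* = 0.2196 + j1.416 VA.
Step 7 — Real power: P = Re(S) = 0.2196 W.
Step 8 — Reactive power: Q = Im(S) = 1.416 VAR.
Step 9 — Apparent power: |S| = 1.433 VA.
Step 10 — Power factor: PF = P/|S| = 0.1533 (lagging).

(a) P = 0.2196 W  (b) Q = 1.416 VAR  (c) S = 1.433 VA  (d) PF = 0.1533 (lagging)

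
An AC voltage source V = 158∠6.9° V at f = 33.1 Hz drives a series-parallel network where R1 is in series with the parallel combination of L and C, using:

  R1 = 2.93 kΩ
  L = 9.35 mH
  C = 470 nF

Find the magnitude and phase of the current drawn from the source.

Step 1 — Angular frequency: ω = 2π·f = 2π·33.1 = 208 rad/s.
Step 2 — Component impedances:
  R1: Z = R = 2930 Ω
  L: Z = jωL = j·208·0.00935 = 0 + j1.945 Ω
  C: Z = 1/(jωC) = -j/(ω·C) = 0 - j1.023e+04 Ω
Step 3 — Parallel branch: L || C = 1/(1/L + 1/C) = 0 + j1.945 Ω.
Step 4 — Series with R1: Z_total = R1 + (L || C) = 2930 + j1.945 Ω = 2930∠0.0° Ω.
Step 5 — Source phasor: V = 158∠6.9° V = 156.9 + j18.98 V.
Step 6 — Ohm's law: I = V / Z_total = (156.9 + j18.98) / (2930 + j1.945) = 0.05354 + j0.006443 A.
Step 7 — Convert to polar: |I| = 0.05392 A, ∠I = 6.9°.

I = 0.05392∠6.9° A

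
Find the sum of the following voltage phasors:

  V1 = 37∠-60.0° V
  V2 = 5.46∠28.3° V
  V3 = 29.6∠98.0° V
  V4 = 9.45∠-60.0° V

Step 1 — Convert each phasor to rectangular form:
  V1 = 37·(cos(-60.0°) + j·sin(-60.0°)) = 18.5 - j32.04 V
  V2 = 5.46·(cos(28.3°) + j·sin(28.3°)) = 4.807 + j2.589 V
  V3 = 29.6·(cos(98.0°) + j·sin(98.0°)) = -4.12 + j29.31 V
  V4 = 9.45·(cos(-60.0°) + j·sin(-60.0°)) = 4.725 - j8.184 V
Step 2 — Sum components: V_total = 23.91 - j8.326 V.
Step 3 — Convert to polar: |V_total| = 25.32 V, ∠V_total = -19.2°.

V_total = 25.32∠-19.2° V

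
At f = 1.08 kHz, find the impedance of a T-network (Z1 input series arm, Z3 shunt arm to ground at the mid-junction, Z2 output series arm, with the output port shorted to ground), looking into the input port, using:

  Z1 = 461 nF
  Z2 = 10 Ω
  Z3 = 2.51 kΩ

Step 1 — Angular frequency: ω = 2π·f = 2π·1080 = 6786 rad/s.
Step 2 — Component impedances:
  Z1: Z = 1/(jωC) = -j/(ω·C) = 0 - j319.7 Ω
  Z2: Z = R = 10 Ω
  Z3: Z = R = 2510 Ω
Step 3 — With the output port shorted to ground, the output series arm Z2 runs from the junction to ground; the shunt arm Z3 also runs from the junction to ground. They appear in parallel: Z3 || Z2 = 9.96 Ω.
Step 4 — Series with input arm Z1: Z_in = Z1 + (Z3 || Z2) = 9.96 - j319.7 Ω = 319.8∠-88.2° Ω.

Z = 9.96 - j319.7 Ω = 319.8∠-88.2° Ω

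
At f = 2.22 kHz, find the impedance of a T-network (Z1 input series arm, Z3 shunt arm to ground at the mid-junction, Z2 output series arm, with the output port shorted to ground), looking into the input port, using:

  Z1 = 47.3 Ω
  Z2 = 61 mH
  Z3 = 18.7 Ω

Step 1 — Angular frequency: ω = 2π·f = 2π·2220 = 1.395e+04 rad/s.
Step 2 — Component impedances:
  Z1: Z = R = 47.3 Ω
  Z2: Z = jωL = j·1.395e+04·0.061 = 0 + j850.9 Ω
  Z3: Z = R = 18.7 Ω
Step 3 — With the output port shorted to ground, the output series arm Z2 runs from the junction to ground; the shunt arm Z3 also runs from the junction to ground. They appear in parallel: Z3 || Z2 = 18.69 + j0.4108 Ω.
Step 4 — Series with input arm Z1: Z_in = Z1 + (Z3 || Z2) = 65.99 + j0.4108 Ω = 65.99∠0.4° Ω.

Z = 65.99 + j0.4108 Ω = 65.99∠0.4° Ω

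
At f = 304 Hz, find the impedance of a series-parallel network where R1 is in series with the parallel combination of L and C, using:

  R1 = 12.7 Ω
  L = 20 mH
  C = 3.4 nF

Step 1 — Angular frequency: ω = 2π·f = 2π·304 = 1910 rad/s.
Step 2 — Component impedances:
  R1: Z = R = 12.7 Ω
  L: Z = jωL = j·1910·0.02 = 0 + j38.2 Ω
  C: Z = 1/(jωC) = -j/(ω·C) = 0 - j1.54e+05 Ω
Step 3 — Parallel branch: L || C = 1/(1/L + 1/C) = 0 + j38.21 Ω.
Step 4 — Series with R1: Z_total = R1 + (L || C) = 12.7 + j38.21 Ω = 40.27∠71.6° Ω.

Z = 12.7 + j38.21 Ω = 40.27∠71.6° Ω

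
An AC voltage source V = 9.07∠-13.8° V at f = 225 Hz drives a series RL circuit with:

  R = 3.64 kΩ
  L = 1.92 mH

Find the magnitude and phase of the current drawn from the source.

Step 1 — Angular frequency: ω = 2π·f = 2π·225 = 1414 rad/s.
Step 2 — Component impedances:
  R: Z = R = 3640 Ω
  L: Z = jωL = j·1414·0.00192 = 0 + j2.714 Ω
Step 3 — Series combination: Z_total = R + L = 3640 + j2.714 Ω = 3640∠0.0° Ω.
Step 4 — Source phasor: V = 9.07∠-13.8° V = 8.808 - j2.163 V.
Step 5 — Ohm's law: I = V / Z_total = (8.808 - j2.163) / (3640 + j2.714) = 0.002419 - j0.0005962 A.
Step 6 — Convert to polar: |I| = 0.002492 A, ∠I = -13.8°.

I = 0.002492∠-13.8° A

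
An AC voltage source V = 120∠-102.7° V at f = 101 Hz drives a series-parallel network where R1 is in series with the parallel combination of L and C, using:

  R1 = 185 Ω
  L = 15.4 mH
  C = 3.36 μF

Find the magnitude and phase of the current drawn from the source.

Step 1 — Angular frequency: ω = 2π·f = 2π·101 = 634.6 rad/s.
Step 2 — Component impedances:
  R1: Z = R = 185 Ω
  L: Z = jωL = j·634.6·0.0154 = 0 + j9.773 Ω
  C: Z = 1/(jωC) = -j/(ω·C) = 0 - j469 Ω
Step 3 — Parallel branch: L || C = 1/(1/L + 1/C) = 0 + j9.981 Ω.
Step 4 — Series with R1: Z_total = R1 + (L || C) = 185 + j9.981 Ω = 185.3∠3.1° Ω.
Step 5 — Source phasor: V = 120∠-102.7° V = -26.38 - j117.1 V.
Step 6 — Ohm's law: I = V / Z_total = (-26.38 - j117.1) / (185 + j9.981) = -0.1762 - j0.6233 A.
Step 7 — Convert to polar: |I| = 0.6477 A, ∠I = -105.8°.

I = 0.6477∠-105.8° A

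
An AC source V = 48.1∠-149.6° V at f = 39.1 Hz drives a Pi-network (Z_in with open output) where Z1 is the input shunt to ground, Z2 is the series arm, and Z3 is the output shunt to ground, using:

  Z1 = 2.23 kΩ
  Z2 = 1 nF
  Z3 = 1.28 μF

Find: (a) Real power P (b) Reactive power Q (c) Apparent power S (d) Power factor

Step 1 — Angular frequency: ω = 2π·f = 2π·39.1 = 245.7 rad/s.
Step 2 — Component impedances:
  Z1: Z = R = 2230 Ω
  Z2: Z = 1/(jωC) = -j/(ω·C) = 0 - j4.07e+06 Ω
  Z3: Z = 1/(jωC) = -j/(ω·C) = 0 - j3180 Ω
Step 3 — With open output, the series arm Z2 and the output shunt Z3 appear in series to ground: Z2 + Z3 = 0 - j4.074e+06 Ω.
Step 4 — Parallel with input shunt Z1: Z_in = Z1 || (Z2 + Z3) = 2230 - j1.221 Ω = 2230∠-0.0° Ω.
Step 5 — Source phasor: V = 48.1∠-149.6° V = -41.49 - j24.34 V.
Step 6 — Current: I = V / Z = -0.0186 - j0.01093 A = 0.02157∠-149.6° A.
Step 7 — Complex power: S = V·I* = 1.037 - j0.0005679 VA.
Step 8 — Real power: P = Re(S) = 1.037 W.
Step 9 — Reactive power: Q = Im(S) = -0.0005679 VAR.
Step 10 — Apparent power: |S| = 1.037 VA.
Step 11 — Power factor: PF = P/|S| = 1 (leading).

(a) P = 1.037 W  (b) Q = -0.0005679 VAR  (c) S = 1.037 VA  (d) PF = 1 (leading)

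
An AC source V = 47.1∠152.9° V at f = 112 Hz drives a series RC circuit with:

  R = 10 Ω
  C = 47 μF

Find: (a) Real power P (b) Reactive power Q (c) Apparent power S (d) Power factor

Step 1 — Angular frequency: ω = 2π·f = 2π·112 = 703.7 rad/s.
Step 2 — Component impedances:
  R: Z = R = 10 Ω
  C: Z = 1/(jωC) = -j/(ω·C) = 0 - j30.23 Ω
Step 3 — Series combination: Z_total = R + C = 10 - j30.23 Ω = 31.85∠-71.7° Ω.
Step 4 — Source phasor: V = 47.1∠152.9° V = -41.93 + j21.46 V.
Step 5 — Current: I = V / Z = -1.053 - j1.038 A = 1.479∠-135.4° A.
Step 6 — Complex power: S = V·I* = 21.87 - j66.14 VA.
Step 7 — Real power: P = Re(S) = 21.87 W.
Step 8 — Reactive power: Q = Im(S) = -66.14 VAR.
Step 9 — Apparent power: |S| = 69.66 VA.
Step 10 — Power factor: PF = P/|S| = 0.314 (leading).

(a) P = 21.87 W  (b) Q = -66.14 VAR  (c) S = 69.66 VA  (d) PF = 0.314 (leading)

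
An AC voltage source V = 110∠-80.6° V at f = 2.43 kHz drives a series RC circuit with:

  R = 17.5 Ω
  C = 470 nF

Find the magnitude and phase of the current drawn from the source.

Step 1 — Angular frequency: ω = 2π·f = 2π·2430 = 1.527e+04 rad/s.
Step 2 — Component impedances:
  R: Z = R = 17.5 Ω
  C: Z = 1/(jωC) = -j/(ω·C) = 0 - j139.4 Ω
Step 3 — Series combination: Z_total = R + C = 17.5 - j139.4 Ω = 140.4∠-82.8° Ω.
Step 4 — Source phasor: V = 110∠-80.6° V = 17.97 - j108.5 V.
Step 5 — Ohm's law: I = V / Z_total = (17.97 - j108.5) / (17.5 - j139.4) = 0.7826 + j0.03064 A.
Step 6 — Convert to polar: |I| = 0.7832 A, ∠I = 2.2°.

I = 0.7832∠2.2° A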